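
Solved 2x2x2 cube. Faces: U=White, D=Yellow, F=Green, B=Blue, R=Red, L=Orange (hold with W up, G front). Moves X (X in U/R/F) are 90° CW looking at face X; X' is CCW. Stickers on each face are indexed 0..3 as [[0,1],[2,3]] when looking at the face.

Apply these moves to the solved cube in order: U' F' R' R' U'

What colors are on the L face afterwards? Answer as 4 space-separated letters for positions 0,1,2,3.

Answer: G R O W

Derivation:
After move 1 (U'): U=WWWW F=OOGG R=GGRR B=RRBB L=BBOO
After move 2 (F'): F=OGOG U=WWGR R=YGYR D=BOYY L=BWOW
After move 3 (R'): R=GRYY U=WBGR F=OWOR D=BGYG B=YROB
After move 4 (R'): R=RYGY U=WOGY F=OBOR D=BWYR B=GRGB
After move 5 (U'): U=OYWG F=BWOR R=OBGY B=RYGB L=GROW
Query: L face = GROW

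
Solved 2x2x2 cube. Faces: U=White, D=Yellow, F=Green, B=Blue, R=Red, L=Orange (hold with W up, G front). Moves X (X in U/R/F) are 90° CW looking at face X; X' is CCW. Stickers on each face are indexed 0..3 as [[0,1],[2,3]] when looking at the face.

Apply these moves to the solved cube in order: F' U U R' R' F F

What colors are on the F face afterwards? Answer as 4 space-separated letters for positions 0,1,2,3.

After move 1 (F'): F=GGGG U=WWRR R=YRYR D=OOYY L=OWOW
After move 2 (U): U=RWRW F=YRGG R=BBYR B=OWBB L=GGOW
After move 3 (U): U=RRWW F=BBGG R=OWYR B=GGBB L=YROW
After move 4 (R'): R=WROY U=RBWG F=BRGW D=OBYG B=YGOB
After move 5 (R'): R=RYWO U=ROWY F=BBGG D=ORYW B=GGBB
After move 6 (F): F=GBGB U=ROWR R=WYYO D=WRYW L=YOOR
After move 7 (F): F=GGBB U=RORO R=WYRO D=YWYW L=YWOR
Query: F face = GGBB

Answer: G G B B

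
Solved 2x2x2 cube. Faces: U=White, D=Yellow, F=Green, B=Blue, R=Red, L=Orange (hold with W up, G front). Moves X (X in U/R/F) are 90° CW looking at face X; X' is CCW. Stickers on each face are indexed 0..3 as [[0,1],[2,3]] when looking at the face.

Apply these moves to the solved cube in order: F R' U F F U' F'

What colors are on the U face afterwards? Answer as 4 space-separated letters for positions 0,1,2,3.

Answer: W R O W

Derivation:
After move 1 (F): F=GGGG U=WWOO R=WRWR D=RRYY L=OYOY
After move 2 (R'): R=RRWW U=WBOB F=GWGO D=RGYG B=YBRB
After move 3 (U): U=OWBB F=RRGO R=YBWW B=OYRB L=GWOY
After move 4 (F): F=GROR U=OWYW R=BBBW D=WYYG L=GROG
After move 5 (F): F=OGRR U=OWGR R=YBWW D=BBYG L=GWOY
After move 6 (U'): U=WROG F=GWRR R=OGWW B=YBRB L=OYOY
After move 7 (F'): F=WRGR U=WROW R=BGBW D=YYYG L=OGOO
Query: U face = WROW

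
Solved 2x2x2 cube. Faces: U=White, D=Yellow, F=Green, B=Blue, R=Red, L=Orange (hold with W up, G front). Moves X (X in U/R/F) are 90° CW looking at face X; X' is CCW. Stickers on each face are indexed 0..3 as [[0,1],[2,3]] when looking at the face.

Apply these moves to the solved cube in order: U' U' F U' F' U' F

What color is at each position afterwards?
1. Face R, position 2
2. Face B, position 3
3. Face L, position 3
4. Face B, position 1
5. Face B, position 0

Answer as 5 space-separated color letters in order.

After move 1 (U'): U=WWWW F=OOGG R=GGRR B=RRBB L=BBOO
After move 2 (U'): U=WWWW F=BBGG R=OORR B=GGBB L=RROO
After move 3 (F): F=GBGB U=WWOR R=WOWR D=ROYY L=RYOY
After move 4 (U'): U=WRWO F=RYGB R=GBWR B=WOBB L=GGOY
After move 5 (F'): F=YBRG U=WRGW R=OBRR D=GYYY L=GOOW
After move 6 (U'): U=RWWG F=GORG R=YBRR B=OBBB L=WOOW
After move 7 (F): F=RGGO U=RWWO R=WBGR D=RYYY L=WGOY
Query 1: R[2] = G
Query 2: B[3] = B
Query 3: L[3] = Y
Query 4: B[1] = B
Query 5: B[0] = O

Answer: G B Y B O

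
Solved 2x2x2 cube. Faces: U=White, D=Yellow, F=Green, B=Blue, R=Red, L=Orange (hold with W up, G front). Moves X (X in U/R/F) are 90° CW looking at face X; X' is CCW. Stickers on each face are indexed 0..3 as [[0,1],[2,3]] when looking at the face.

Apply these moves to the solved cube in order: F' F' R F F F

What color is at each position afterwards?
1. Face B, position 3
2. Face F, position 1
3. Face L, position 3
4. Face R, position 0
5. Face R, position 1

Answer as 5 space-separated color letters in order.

After move 1 (F'): F=GGGG U=WWRR R=YRYR D=OOYY L=OWOW
After move 2 (F'): F=GGGG U=WWYY R=OROR D=WWYY L=OROR
After move 3 (R): R=OORR U=WGYG F=GWGY D=WBYB B=YBWB
After move 4 (F): F=GGYW U=WGRR R=YOGR D=ROYB L=OWOB
After move 5 (F): F=YGWG U=WGBW R=RORR D=GYYB L=OROO
After move 6 (F): F=WYGG U=WGOR R=BOWR D=RRYB L=OGOY
Query 1: B[3] = B
Query 2: F[1] = Y
Query 3: L[3] = Y
Query 4: R[0] = B
Query 5: R[1] = O

Answer: B Y Y B O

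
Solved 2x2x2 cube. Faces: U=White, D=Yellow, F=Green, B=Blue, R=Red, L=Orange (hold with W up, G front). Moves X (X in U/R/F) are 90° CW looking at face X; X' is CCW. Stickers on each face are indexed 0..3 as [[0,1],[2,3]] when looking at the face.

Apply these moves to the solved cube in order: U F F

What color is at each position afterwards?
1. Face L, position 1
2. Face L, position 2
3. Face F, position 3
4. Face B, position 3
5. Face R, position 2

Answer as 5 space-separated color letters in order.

After move 1 (U): U=WWWW F=RRGG R=BBRR B=OOBB L=GGOO
After move 2 (F): F=GRGR U=WWOG R=WBWR D=RBYY L=GYOY
After move 3 (F): F=GGRR U=WWYY R=OBGR D=WWYY L=GROB
Query 1: L[1] = R
Query 2: L[2] = O
Query 3: F[3] = R
Query 4: B[3] = B
Query 5: R[2] = G

Answer: R O R B G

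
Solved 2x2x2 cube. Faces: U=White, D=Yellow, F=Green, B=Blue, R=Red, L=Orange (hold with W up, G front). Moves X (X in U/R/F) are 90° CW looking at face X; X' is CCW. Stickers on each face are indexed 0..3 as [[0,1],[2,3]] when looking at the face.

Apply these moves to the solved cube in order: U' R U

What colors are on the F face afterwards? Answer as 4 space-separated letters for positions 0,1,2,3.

Answer: R G G Y

Derivation:
After move 1 (U'): U=WWWW F=OOGG R=GGRR B=RRBB L=BBOO
After move 2 (R): R=RGRG U=WOWG F=OYGY D=YBYR B=WRWB
After move 3 (U): U=WWGO F=RGGY R=WRRG B=BBWB L=OYOO
Query: F face = RGGY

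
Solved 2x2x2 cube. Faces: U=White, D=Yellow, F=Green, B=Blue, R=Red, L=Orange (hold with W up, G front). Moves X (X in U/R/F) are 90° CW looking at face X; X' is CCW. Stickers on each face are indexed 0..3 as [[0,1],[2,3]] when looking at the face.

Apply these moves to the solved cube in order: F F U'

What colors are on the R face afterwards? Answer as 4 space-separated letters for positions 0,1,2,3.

Answer: G G O R

Derivation:
After move 1 (F): F=GGGG U=WWOO R=WRWR D=RRYY L=OYOY
After move 2 (F): F=GGGG U=WWYY R=OROR D=WWYY L=OROR
After move 3 (U'): U=WYWY F=ORGG R=GGOR B=ORBB L=BBOR
Query: R face = GGOR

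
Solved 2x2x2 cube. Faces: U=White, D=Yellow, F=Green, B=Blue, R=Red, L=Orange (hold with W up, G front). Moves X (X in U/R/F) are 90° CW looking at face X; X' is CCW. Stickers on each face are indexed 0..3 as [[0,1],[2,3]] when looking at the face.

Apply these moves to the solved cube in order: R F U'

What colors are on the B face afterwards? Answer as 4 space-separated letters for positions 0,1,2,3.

After move 1 (R): R=RRRR U=WGWG F=GYGY D=YBYB B=WBWB
After move 2 (F): F=GGYY U=WGOO R=WRGR D=RRYB L=OYOB
After move 3 (U'): U=GOWO F=OYYY R=GGGR B=WRWB L=WBOB
Query: B face = WRWB

Answer: W R W B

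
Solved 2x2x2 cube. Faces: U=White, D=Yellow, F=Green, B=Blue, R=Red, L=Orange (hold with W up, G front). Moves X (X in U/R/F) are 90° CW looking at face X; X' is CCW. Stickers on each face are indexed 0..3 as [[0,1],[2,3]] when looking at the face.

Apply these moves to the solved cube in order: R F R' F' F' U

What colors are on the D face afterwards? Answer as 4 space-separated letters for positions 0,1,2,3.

After move 1 (R): R=RRRR U=WGWG F=GYGY D=YBYB B=WBWB
After move 2 (F): F=GGYY U=WGOO R=WRGR D=RRYB L=OYOB
After move 3 (R'): R=RRWG U=WWOW F=GGYO D=RGYY B=BBRB
After move 4 (F'): F=GOGY U=WWRW R=GRRG D=YBYY L=OWOO
After move 5 (F'): F=OYGG U=WWGR R=BRYG D=WOYY L=OWOR
After move 6 (U): U=GWRW F=BRGG R=BBYG B=OWRB L=OYOR
Query: D face = WOYY

Answer: W O Y Y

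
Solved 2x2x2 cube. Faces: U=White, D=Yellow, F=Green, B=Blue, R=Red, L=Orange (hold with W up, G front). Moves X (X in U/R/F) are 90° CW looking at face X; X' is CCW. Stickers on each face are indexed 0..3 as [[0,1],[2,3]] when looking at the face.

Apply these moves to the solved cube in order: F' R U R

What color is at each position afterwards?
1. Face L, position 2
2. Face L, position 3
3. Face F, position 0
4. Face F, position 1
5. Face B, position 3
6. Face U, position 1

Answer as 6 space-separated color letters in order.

Answer: O W Y B B Y

Derivation:
After move 1 (F'): F=GGGG U=WWRR R=YRYR D=OOYY L=OWOW
After move 2 (R): R=YYRR U=WGRG F=GOGY D=OBYB B=RBWB
After move 3 (U): U=RWGG F=YYGY R=RBRR B=OWWB L=GOOW
After move 4 (R): R=RRRB U=RYGY F=YBGB D=OWYO B=GWWB
Query 1: L[2] = O
Query 2: L[3] = W
Query 3: F[0] = Y
Query 4: F[1] = B
Query 5: B[3] = B
Query 6: U[1] = Y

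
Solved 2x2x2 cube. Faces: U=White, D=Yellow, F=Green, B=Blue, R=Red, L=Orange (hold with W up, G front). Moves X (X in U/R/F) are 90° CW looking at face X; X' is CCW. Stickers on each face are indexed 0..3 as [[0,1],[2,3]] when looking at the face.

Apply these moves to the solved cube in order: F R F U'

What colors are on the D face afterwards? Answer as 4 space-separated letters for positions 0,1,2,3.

After move 1 (F): F=GGGG U=WWOO R=WRWR D=RRYY L=OYOY
After move 2 (R): R=WWRR U=WGOG F=GRGY D=RBYB B=OBWB
After move 3 (F): F=GGYR U=WGYY R=OWGR D=RWYB L=OROB
After move 4 (U'): U=GYWY F=ORYR R=GGGR B=OWWB L=OBOB
Query: D face = RWYB

Answer: R W Y B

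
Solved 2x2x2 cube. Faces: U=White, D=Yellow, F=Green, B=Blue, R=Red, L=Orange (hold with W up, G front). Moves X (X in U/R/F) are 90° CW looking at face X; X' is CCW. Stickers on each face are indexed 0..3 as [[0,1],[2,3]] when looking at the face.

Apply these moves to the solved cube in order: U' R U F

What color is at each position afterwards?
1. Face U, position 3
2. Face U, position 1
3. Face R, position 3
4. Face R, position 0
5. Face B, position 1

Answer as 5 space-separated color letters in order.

After move 1 (U'): U=WWWW F=OOGG R=GGRR B=RRBB L=BBOO
After move 2 (R): R=RGRG U=WOWG F=OYGY D=YBYR B=WRWB
After move 3 (U): U=WWGO F=RGGY R=WRRG B=BBWB L=OYOO
After move 4 (F): F=GRYG U=WWOY R=GROG D=RWYR L=OYOB
Query 1: U[3] = Y
Query 2: U[1] = W
Query 3: R[3] = G
Query 4: R[0] = G
Query 5: B[1] = B

Answer: Y W G G B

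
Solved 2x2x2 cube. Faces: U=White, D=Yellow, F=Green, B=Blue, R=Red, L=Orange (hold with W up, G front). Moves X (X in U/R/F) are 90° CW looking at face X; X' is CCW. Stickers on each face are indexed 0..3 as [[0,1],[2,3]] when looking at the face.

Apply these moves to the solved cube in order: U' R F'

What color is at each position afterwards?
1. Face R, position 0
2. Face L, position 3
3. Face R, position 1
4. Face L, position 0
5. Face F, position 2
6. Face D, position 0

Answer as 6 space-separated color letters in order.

Answer: B W G B O B

Derivation:
After move 1 (U'): U=WWWW F=OOGG R=GGRR B=RRBB L=BBOO
After move 2 (R): R=RGRG U=WOWG F=OYGY D=YBYR B=WRWB
After move 3 (F'): F=YYOG U=WORR R=BGYG D=BOYR L=BGOW
Query 1: R[0] = B
Query 2: L[3] = W
Query 3: R[1] = G
Query 4: L[0] = B
Query 5: F[2] = O
Query 6: D[0] = B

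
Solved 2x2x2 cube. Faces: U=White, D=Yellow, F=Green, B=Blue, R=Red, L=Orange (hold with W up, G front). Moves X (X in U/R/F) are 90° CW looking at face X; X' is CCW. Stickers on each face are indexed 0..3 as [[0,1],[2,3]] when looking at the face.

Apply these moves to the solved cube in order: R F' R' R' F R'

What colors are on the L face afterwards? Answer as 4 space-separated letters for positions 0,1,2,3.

After move 1 (R): R=RRRR U=WGWG F=GYGY D=YBYB B=WBWB
After move 2 (F'): F=YYGG U=WGRR R=BRYR D=OOYB L=OGOW
After move 3 (R'): R=RRBY U=WWRW F=YGGR D=OYYG B=BBOB
After move 4 (R'): R=RYRB U=WORB F=YWGW D=OGYR B=GBYB
After move 5 (F): F=GYWW U=WOWG R=RYBB D=RRYR L=OOOG
After move 6 (R'): R=YBRB U=WYWG F=GOWG D=RYYW B=RBRB
Query: L face = OOOG

Answer: O O O G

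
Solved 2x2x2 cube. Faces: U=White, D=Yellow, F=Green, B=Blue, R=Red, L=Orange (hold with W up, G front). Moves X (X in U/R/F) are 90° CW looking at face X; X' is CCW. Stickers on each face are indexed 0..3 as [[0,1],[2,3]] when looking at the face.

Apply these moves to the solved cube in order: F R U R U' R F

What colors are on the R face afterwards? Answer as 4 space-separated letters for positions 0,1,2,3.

After move 1 (F): F=GGGG U=WWOO R=WRWR D=RRYY L=OYOY
After move 2 (R): R=WWRR U=WGOG F=GRGY D=RBYB B=OBWB
After move 3 (U): U=OWGG F=WWGY R=OBRR B=OYWB L=GROY
After move 4 (R): R=RORB U=OWGY F=WBGB D=RWYO B=GYWB
After move 5 (U'): U=WYOG F=GRGB R=WBRB B=ROWB L=GYOY
After move 6 (R): R=RWBB U=WROB F=GWGO D=RWYR B=GOYB
After move 7 (F): F=GGOW U=WRYY R=OWBB D=BRYR L=GROW
Query: R face = OWBB

Answer: O W B B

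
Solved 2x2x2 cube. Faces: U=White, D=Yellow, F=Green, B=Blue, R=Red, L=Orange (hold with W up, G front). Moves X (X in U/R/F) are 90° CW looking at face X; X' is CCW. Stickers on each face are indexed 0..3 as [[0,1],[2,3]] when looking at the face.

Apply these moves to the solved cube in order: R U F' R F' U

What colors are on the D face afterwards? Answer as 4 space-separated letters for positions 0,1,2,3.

After move 1 (R): R=RRRR U=WGWG F=GYGY D=YBYB B=WBWB
After move 2 (U): U=WWGG F=RRGY R=WBRR B=OOWB L=GYOO
After move 3 (F'): F=RYRG U=WWWR R=BBYR D=YOYB L=GGOG
After move 4 (R): R=YBRB U=WYWG F=RORB D=YWYO B=ROWB
After move 5 (F'): F=OBRR U=WYYR R=WBYB D=GGYO L=GGOW
After move 6 (U): U=YWRY F=WBRR R=ROYB B=GGWB L=OBOW
Query: D face = GGYO

Answer: G G Y O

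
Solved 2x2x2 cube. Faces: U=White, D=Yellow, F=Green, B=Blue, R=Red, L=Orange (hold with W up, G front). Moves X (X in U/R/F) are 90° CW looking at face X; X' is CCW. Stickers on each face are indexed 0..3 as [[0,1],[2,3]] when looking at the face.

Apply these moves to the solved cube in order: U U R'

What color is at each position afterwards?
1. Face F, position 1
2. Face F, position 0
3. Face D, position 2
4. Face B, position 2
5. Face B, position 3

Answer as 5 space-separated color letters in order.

Answer: W B Y Y B

Derivation:
After move 1 (U): U=WWWW F=RRGG R=BBRR B=OOBB L=GGOO
After move 2 (U): U=WWWW F=BBGG R=OORR B=GGBB L=RROO
After move 3 (R'): R=OROR U=WBWG F=BWGW D=YBYG B=YGYB
Query 1: F[1] = W
Query 2: F[0] = B
Query 3: D[2] = Y
Query 4: B[2] = Y
Query 5: B[3] = B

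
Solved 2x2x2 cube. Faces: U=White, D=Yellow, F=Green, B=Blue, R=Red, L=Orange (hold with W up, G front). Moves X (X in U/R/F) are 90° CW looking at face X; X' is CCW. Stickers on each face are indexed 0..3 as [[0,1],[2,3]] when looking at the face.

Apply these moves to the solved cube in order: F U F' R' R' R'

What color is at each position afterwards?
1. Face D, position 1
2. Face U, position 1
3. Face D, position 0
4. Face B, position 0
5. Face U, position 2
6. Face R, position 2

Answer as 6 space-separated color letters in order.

Answer: B G G W B R

Derivation:
After move 1 (F): F=GGGG U=WWOO R=WRWR D=RRYY L=OYOY
After move 2 (U): U=OWOW F=WRGG R=BBWR B=OYBB L=GGOY
After move 3 (F'): F=RGWG U=OWBW R=RBRR D=GYYY L=GWOO
After move 4 (R'): R=BRRR U=OBBO F=RWWW D=GGYG B=YYYB
After move 5 (R'): R=RRBR U=OYBY F=RBWO D=GWYW B=GYGB
After move 6 (R'): R=RRRB U=OGBG F=RYWY D=GBYO B=WYWB
Query 1: D[1] = B
Query 2: U[1] = G
Query 3: D[0] = G
Query 4: B[0] = W
Query 5: U[2] = B
Query 6: R[2] = R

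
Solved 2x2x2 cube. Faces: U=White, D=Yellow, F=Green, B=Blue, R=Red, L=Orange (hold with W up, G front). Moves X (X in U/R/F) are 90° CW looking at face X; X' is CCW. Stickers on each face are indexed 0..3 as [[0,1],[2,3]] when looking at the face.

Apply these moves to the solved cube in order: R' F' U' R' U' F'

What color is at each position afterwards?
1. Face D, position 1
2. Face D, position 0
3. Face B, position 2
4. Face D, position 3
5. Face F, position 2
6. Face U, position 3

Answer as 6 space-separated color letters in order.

After move 1 (R'): R=RRRR U=WBWB F=GWGW D=YGYG B=YBYB
After move 2 (F'): F=WWGG U=WBRR R=GRYR D=OOYG L=OBOW
After move 3 (U'): U=BRWR F=OBGG R=WWYR B=GRYB L=YBOW
After move 4 (R'): R=WRWY U=BYWG F=ORGR D=OBYG B=GROB
After move 5 (U'): U=YGBW F=YBGR R=ORWY B=WROB L=GROW
After move 6 (F'): F=BRYG U=YGOW R=BROY D=RWYG L=GWOB
Query 1: D[1] = W
Query 2: D[0] = R
Query 3: B[2] = O
Query 4: D[3] = G
Query 5: F[2] = Y
Query 6: U[3] = W

Answer: W R O G Y W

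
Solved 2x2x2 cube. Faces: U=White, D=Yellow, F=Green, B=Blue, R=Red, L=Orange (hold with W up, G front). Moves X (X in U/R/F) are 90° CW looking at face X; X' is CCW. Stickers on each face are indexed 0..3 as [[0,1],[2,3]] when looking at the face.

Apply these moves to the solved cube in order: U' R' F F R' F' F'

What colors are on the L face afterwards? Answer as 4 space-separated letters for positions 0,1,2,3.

Answer: B O O R

Derivation:
After move 1 (U'): U=WWWW F=OOGG R=GGRR B=RRBB L=BBOO
After move 2 (R'): R=GRGR U=WBWR F=OWGW D=YOYG B=YRYB
After move 3 (F): F=GOWW U=WBOB R=WRRR D=GGYG L=BYOO
After move 4 (F): F=WGWO U=WBOY R=ORBR D=RWYG L=BGOG
After move 5 (R'): R=RROB U=WYOY F=WBWY D=RGYO B=GRWB
After move 6 (F'): F=BYWW U=WYRO R=GRRB D=GGYO L=BYOO
After move 7 (F'): F=YWBW U=WYGR R=GRGB D=YOYO L=BOOR
Query: L face = BOOR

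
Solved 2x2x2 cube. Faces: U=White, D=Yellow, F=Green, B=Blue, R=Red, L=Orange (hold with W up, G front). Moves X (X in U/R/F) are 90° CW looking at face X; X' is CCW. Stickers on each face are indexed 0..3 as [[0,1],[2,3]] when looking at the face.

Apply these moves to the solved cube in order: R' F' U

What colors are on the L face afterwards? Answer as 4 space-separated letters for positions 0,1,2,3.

After move 1 (R'): R=RRRR U=WBWB F=GWGW D=YGYG B=YBYB
After move 2 (F'): F=WWGG U=WBRR R=GRYR D=OOYG L=OBOW
After move 3 (U): U=RWRB F=GRGG R=YBYR B=OBYB L=WWOW
Query: L face = WWOW

Answer: W W O W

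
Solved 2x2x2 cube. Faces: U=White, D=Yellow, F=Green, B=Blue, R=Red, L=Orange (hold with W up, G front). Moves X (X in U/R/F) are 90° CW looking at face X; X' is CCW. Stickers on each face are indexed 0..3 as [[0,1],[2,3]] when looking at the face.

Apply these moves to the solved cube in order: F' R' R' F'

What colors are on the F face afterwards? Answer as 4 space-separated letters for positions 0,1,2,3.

After move 1 (F'): F=GGGG U=WWRR R=YRYR D=OOYY L=OWOW
After move 2 (R'): R=RRYY U=WBRB F=GWGR D=OGYG B=YBOB
After move 3 (R'): R=RYRY U=WORY F=GBGB D=OWYR B=GBGB
After move 4 (F'): F=BBGG U=WORR R=WYOY D=WWYR L=OYOR
Query: F face = BBGG

Answer: B B G G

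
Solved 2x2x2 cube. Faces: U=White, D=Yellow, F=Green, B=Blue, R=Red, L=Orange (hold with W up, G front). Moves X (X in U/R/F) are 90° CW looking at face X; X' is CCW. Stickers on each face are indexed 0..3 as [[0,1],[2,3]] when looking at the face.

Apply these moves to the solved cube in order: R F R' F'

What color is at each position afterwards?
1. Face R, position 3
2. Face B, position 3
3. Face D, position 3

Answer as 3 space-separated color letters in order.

Answer: G B Y

Derivation:
After move 1 (R): R=RRRR U=WGWG F=GYGY D=YBYB B=WBWB
After move 2 (F): F=GGYY U=WGOO R=WRGR D=RRYB L=OYOB
After move 3 (R'): R=RRWG U=WWOW F=GGYO D=RGYY B=BBRB
After move 4 (F'): F=GOGY U=WWRW R=GRRG D=YBYY L=OWOO
Query 1: R[3] = G
Query 2: B[3] = B
Query 3: D[3] = Y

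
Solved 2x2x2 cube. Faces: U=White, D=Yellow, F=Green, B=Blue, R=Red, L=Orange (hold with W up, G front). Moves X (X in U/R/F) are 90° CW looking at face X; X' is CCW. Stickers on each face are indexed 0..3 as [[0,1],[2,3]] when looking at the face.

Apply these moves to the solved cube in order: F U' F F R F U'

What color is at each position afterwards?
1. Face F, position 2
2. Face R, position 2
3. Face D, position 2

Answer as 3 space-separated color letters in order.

Answer: Y O Y

Derivation:
After move 1 (F): F=GGGG U=WWOO R=WRWR D=RRYY L=OYOY
After move 2 (U'): U=WOWO F=OYGG R=GGWR B=WRBB L=BBOY
After move 3 (F): F=GOGY U=WOYB R=WGOR D=WGYY L=BROR
After move 4 (F): F=GGYO U=WORR R=YGBR D=OWYY L=BWOG
After move 5 (R): R=BYRG U=WGRO F=GWYY D=OBYW B=RROB
After move 6 (F): F=YGYW U=WGGW R=RYOG D=RBYW L=BOOB
After move 7 (U'): U=GWWG F=BOYW R=YGOG B=RYOB L=RROB
Query 1: F[2] = Y
Query 2: R[2] = O
Query 3: D[2] = Y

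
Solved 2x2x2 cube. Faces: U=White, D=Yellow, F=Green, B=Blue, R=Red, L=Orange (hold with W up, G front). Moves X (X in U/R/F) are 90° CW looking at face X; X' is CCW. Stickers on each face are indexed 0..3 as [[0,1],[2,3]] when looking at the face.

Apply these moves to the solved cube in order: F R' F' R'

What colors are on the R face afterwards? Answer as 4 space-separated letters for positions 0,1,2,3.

After move 1 (F): F=GGGG U=WWOO R=WRWR D=RRYY L=OYOY
After move 2 (R'): R=RRWW U=WBOB F=GWGO D=RGYG B=YBRB
After move 3 (F'): F=WOGG U=WBRW R=GRRW D=YYYG L=OBOO
After move 4 (R'): R=RWGR U=WRRY F=WBGW D=YOYG B=GBYB
Query: R face = RWGR

Answer: R W G R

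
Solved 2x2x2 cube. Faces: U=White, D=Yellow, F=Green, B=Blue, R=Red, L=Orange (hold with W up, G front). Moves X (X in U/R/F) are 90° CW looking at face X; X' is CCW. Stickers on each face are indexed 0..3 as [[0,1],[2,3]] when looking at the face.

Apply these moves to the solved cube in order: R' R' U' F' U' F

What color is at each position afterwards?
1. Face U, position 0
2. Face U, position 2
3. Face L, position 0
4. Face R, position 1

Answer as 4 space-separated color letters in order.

After move 1 (R'): R=RRRR U=WBWB F=GWGW D=YGYG B=YBYB
After move 2 (R'): R=RRRR U=WYWY F=GBGB D=YWYW B=GBGB
After move 3 (U'): U=YYWW F=OOGB R=GBRR B=RRGB L=GBOO
After move 4 (F'): F=OBOG U=YYGR R=WBYR D=BOYW L=GWOW
After move 5 (U'): U=YRYG F=GWOG R=OBYR B=WBGB L=RROW
After move 6 (F): F=OGGW U=YRWR R=YBGR D=YOYW L=RBOO
Query 1: U[0] = Y
Query 2: U[2] = W
Query 3: L[0] = R
Query 4: R[1] = B

Answer: Y W R B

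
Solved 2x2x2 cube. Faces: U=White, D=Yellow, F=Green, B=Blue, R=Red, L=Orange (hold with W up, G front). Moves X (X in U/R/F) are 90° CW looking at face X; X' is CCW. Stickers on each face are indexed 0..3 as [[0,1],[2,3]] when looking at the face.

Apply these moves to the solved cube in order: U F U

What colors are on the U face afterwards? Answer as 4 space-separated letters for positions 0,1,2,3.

After move 1 (U): U=WWWW F=RRGG R=BBRR B=OOBB L=GGOO
After move 2 (F): F=GRGR U=WWOG R=WBWR D=RBYY L=GYOY
After move 3 (U): U=OWGW F=WBGR R=OOWR B=GYBB L=GROY
Query: U face = OWGW

Answer: O W G W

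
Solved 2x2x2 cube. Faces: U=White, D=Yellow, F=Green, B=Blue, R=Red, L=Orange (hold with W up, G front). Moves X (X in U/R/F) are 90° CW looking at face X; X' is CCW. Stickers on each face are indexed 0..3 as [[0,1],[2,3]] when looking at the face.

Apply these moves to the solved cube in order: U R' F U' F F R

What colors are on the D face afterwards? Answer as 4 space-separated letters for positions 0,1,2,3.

Answer: O Y Y W

Derivation:
After move 1 (U): U=WWWW F=RRGG R=BBRR B=OOBB L=GGOO
After move 2 (R'): R=BRBR U=WBWO F=RWGW D=YRYG B=YOYB
After move 3 (F): F=GRWW U=WBOG R=WROR D=BBYG L=GYOR
After move 4 (U'): U=BGWO F=GYWW R=GROR B=WRYB L=YOOR
After move 5 (F): F=WGWY U=BGRO R=WROR D=OGYG L=YBOB
After move 6 (F): F=WWYG U=BGBB R=RROR D=OWYG L=YOOG
After move 7 (R): R=ORRR U=BWBG F=WWYG D=OYYW B=BRGB
Query: D face = OYYW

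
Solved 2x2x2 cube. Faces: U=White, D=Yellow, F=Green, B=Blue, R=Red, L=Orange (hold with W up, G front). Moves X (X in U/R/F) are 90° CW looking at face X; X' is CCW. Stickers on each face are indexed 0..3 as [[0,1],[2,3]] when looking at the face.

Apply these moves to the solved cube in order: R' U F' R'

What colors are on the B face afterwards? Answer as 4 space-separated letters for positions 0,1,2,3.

Answer: G O O B

Derivation:
After move 1 (R'): R=RRRR U=WBWB F=GWGW D=YGYG B=YBYB
After move 2 (U): U=WWBB F=RRGW R=YBRR B=OOYB L=GWOO
After move 3 (F'): F=RWRG U=WWYR R=GBYR D=WOYG L=GBOB
After move 4 (R'): R=BRGY U=WYYO F=RWRR D=WWYG B=GOOB
Query: B face = GOOB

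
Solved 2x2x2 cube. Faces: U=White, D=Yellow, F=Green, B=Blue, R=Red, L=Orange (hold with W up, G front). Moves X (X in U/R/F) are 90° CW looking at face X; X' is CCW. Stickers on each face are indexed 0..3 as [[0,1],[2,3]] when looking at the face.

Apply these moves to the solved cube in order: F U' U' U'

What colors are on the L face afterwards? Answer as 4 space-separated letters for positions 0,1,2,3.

After move 1 (F): F=GGGG U=WWOO R=WRWR D=RRYY L=OYOY
After move 2 (U'): U=WOWO F=OYGG R=GGWR B=WRBB L=BBOY
After move 3 (U'): U=OOWW F=BBGG R=OYWR B=GGBB L=WROY
After move 4 (U'): U=OWOW F=WRGG R=BBWR B=OYBB L=GGOY
Query: L face = GGOY

Answer: G G O Y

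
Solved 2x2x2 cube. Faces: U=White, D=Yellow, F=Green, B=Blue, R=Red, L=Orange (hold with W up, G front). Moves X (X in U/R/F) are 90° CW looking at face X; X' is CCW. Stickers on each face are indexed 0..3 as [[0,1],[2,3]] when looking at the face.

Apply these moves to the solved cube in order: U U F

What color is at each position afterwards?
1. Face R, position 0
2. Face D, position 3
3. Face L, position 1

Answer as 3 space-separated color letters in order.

After move 1 (U): U=WWWW F=RRGG R=BBRR B=OOBB L=GGOO
After move 2 (U): U=WWWW F=BBGG R=OORR B=GGBB L=RROO
After move 3 (F): F=GBGB U=WWOR R=WOWR D=ROYY L=RYOY
Query 1: R[0] = W
Query 2: D[3] = Y
Query 3: L[1] = Y

Answer: W Y Y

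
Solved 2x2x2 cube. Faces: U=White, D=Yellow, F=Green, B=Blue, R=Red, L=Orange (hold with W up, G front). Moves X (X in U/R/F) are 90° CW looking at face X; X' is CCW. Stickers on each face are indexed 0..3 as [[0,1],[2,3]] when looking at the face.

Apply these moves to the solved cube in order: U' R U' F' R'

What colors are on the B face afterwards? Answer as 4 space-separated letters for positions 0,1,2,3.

After move 1 (U'): U=WWWW F=OOGG R=GGRR B=RRBB L=BBOO
After move 2 (R): R=RGRG U=WOWG F=OYGY D=YBYR B=WRWB
After move 3 (U'): U=OGWW F=BBGY R=OYRG B=RGWB L=WROO
After move 4 (F'): F=BYBG U=OGOR R=BYYG D=ROYR L=WWOW
After move 5 (R'): R=YGBY U=OWOR F=BGBR D=RYYG B=RGOB
Query: B face = RGOB

Answer: R G O B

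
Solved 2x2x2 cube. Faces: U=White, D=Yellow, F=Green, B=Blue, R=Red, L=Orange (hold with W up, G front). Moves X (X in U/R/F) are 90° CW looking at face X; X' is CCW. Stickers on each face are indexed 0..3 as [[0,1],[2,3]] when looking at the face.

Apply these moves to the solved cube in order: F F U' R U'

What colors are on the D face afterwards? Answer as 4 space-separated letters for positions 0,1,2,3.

After move 1 (F): F=GGGG U=WWOO R=WRWR D=RRYY L=OYOY
After move 2 (F): F=GGGG U=WWYY R=OROR D=WWYY L=OROR
After move 3 (U'): U=WYWY F=ORGG R=GGOR B=ORBB L=BBOR
After move 4 (R): R=OGRG U=WRWG F=OWGY D=WBYO B=YRYB
After move 5 (U'): U=RGWW F=BBGY R=OWRG B=OGYB L=YROR
Query: D face = WBYO

Answer: W B Y O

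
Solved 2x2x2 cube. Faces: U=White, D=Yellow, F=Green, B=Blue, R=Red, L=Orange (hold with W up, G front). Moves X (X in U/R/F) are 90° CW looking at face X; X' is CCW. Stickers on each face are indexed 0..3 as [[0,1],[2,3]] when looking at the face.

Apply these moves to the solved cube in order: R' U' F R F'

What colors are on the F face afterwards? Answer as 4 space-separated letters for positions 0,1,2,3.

After move 1 (R'): R=RRRR U=WBWB F=GWGW D=YGYG B=YBYB
After move 2 (U'): U=BBWW F=OOGW R=GWRR B=RRYB L=YBOO
After move 3 (F): F=GOWO U=BBOB R=WWWR D=RGYG L=YYOG
After move 4 (R): R=WWRW U=BOOO F=GGWG D=RYYR B=BRBB
After move 5 (F'): F=GGGW U=BOWR R=YWRW D=YGYR L=YOOO
Query: F face = GGGW

Answer: G G G W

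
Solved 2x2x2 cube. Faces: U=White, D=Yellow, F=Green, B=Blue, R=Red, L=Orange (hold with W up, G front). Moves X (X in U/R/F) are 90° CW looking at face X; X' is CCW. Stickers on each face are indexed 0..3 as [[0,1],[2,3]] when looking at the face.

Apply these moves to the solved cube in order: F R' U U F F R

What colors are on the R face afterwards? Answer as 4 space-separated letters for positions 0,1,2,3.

After move 1 (F): F=GGGG U=WWOO R=WRWR D=RRYY L=OYOY
After move 2 (R'): R=RRWW U=WBOB F=GWGO D=RGYG B=YBRB
After move 3 (U): U=OWBB F=RRGO R=YBWW B=OYRB L=GWOY
After move 4 (U): U=BOBW F=YBGO R=OYWW B=GWRB L=RROY
After move 5 (F): F=GYOB U=BOYR R=BYWW D=WOYG L=RROG
After move 6 (F): F=OGBY U=BOGR R=YYRW D=WBYG L=RWOO
After move 7 (R): R=RYWY U=BGGY F=OBBG D=WRYG B=RWOB
Query: R face = RYWY

Answer: R Y W Y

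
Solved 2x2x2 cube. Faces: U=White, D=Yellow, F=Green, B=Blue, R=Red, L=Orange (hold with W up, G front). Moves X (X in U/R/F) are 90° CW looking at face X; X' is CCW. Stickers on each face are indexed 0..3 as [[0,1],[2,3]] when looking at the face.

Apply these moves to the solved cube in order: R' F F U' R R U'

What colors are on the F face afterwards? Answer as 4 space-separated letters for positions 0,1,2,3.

Answer: Y B W O

Derivation:
After move 1 (R'): R=RRRR U=WBWB F=GWGW D=YGYG B=YBYB
After move 2 (F): F=GGWW U=WBOO R=WRBR D=RRYG L=OYOG
After move 3 (F): F=WGWG U=WBGY R=OROR D=BWYG L=OROR
After move 4 (U'): U=BYWG F=ORWG R=WGOR B=ORYB L=YBOR
After move 5 (R): R=OWRG U=BRWG F=OWWG D=BYYO B=GRYB
After move 6 (R): R=ROGW U=BWWG F=OYWO D=BYYG B=GRRB
After move 7 (U'): U=WGBW F=YBWO R=OYGW B=RORB L=GROR
Query: F face = YBWO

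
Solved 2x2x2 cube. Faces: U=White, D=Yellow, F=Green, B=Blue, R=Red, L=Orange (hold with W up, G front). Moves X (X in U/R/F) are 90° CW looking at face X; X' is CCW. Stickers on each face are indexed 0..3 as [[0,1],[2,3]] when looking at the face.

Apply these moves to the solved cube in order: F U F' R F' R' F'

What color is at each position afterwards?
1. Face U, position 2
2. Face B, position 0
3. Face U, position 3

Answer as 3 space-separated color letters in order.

After move 1 (F): F=GGGG U=WWOO R=WRWR D=RRYY L=OYOY
After move 2 (U): U=OWOW F=WRGG R=BBWR B=OYBB L=GGOY
After move 3 (F'): F=RGWG U=OWBW R=RBRR D=GYYY L=GWOO
After move 4 (R): R=RRRB U=OGBG F=RYWY D=GBYO B=WYWB
After move 5 (F'): F=YYRW U=OGRR R=BRGB D=WOYO L=GGOB
After move 6 (R'): R=RBBG U=OWRW F=YGRR D=WYYW B=OYOB
After move 7 (F'): F=GRYR U=OWRB R=YBWG D=GBYW L=GWOR
Query 1: U[2] = R
Query 2: B[0] = O
Query 3: U[3] = B

Answer: R O B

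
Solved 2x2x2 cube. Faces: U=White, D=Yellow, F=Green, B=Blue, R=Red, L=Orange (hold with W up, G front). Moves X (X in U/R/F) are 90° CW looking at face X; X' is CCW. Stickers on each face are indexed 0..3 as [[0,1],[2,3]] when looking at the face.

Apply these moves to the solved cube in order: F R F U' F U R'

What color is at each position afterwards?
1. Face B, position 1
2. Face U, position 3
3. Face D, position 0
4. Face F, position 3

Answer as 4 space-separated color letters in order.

After move 1 (F): F=GGGG U=WWOO R=WRWR D=RRYY L=OYOY
After move 2 (R): R=WWRR U=WGOG F=GRGY D=RBYB B=OBWB
After move 3 (F): F=GGYR U=WGYY R=OWGR D=RWYB L=OROB
After move 4 (U'): U=GYWY F=ORYR R=GGGR B=OWWB L=OBOB
After move 5 (F): F=YORR U=GYBB R=WGYR D=GGYB L=OROW
After move 6 (U): U=BGBY F=WGRR R=OWYR B=ORWB L=YOOW
After move 7 (R'): R=WROY U=BWBO F=WGRY D=GGYR B=BRGB
Query 1: B[1] = R
Query 2: U[3] = O
Query 3: D[0] = G
Query 4: F[3] = Y

Answer: R O G Y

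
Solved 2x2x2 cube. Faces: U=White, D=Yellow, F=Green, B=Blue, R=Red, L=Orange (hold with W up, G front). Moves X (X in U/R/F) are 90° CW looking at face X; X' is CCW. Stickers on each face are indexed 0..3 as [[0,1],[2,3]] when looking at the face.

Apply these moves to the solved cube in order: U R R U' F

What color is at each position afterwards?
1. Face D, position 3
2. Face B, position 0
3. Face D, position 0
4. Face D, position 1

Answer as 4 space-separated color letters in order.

Answer: W R B R

Derivation:
After move 1 (U): U=WWWW F=RRGG R=BBRR B=OOBB L=GGOO
After move 2 (R): R=RBRB U=WRWG F=RYGY D=YBYO B=WOWB
After move 3 (R): R=RRBB U=WYWY F=RBGO D=YWYW B=GORB
After move 4 (U'): U=YYWW F=GGGO R=RBBB B=RRRB L=GOOO
After move 5 (F): F=GGOG U=YYOO R=WBWB D=BRYW L=GYOW
Query 1: D[3] = W
Query 2: B[0] = R
Query 3: D[0] = B
Query 4: D[1] = R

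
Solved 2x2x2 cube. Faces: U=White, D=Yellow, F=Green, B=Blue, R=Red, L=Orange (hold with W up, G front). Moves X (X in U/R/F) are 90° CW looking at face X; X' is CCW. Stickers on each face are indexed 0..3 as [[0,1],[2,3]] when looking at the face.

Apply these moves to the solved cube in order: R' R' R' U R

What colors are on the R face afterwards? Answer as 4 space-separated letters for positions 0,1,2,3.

After move 1 (R'): R=RRRR U=WBWB F=GWGW D=YGYG B=YBYB
After move 2 (R'): R=RRRR U=WYWY F=GBGB D=YWYW B=GBGB
After move 3 (R'): R=RRRR U=WGWG F=GYGY D=YBYB B=WBWB
After move 4 (U): U=WWGG F=RRGY R=WBRR B=OOWB L=GYOO
After move 5 (R): R=RWRB U=WRGY F=RBGB D=YWYO B=GOWB
Query: R face = RWRB

Answer: R W R B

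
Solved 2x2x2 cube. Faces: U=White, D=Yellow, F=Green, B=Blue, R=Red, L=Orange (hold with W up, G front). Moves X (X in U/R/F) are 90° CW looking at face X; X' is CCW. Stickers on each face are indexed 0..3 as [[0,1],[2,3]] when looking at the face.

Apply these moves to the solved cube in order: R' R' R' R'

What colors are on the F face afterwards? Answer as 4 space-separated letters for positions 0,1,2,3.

After move 1 (R'): R=RRRR U=WBWB F=GWGW D=YGYG B=YBYB
After move 2 (R'): R=RRRR U=WYWY F=GBGB D=YWYW B=GBGB
After move 3 (R'): R=RRRR U=WGWG F=GYGY D=YBYB B=WBWB
After move 4 (R'): R=RRRR U=WWWW F=GGGG D=YYYY B=BBBB
Query: F face = GGGG

Answer: G G G G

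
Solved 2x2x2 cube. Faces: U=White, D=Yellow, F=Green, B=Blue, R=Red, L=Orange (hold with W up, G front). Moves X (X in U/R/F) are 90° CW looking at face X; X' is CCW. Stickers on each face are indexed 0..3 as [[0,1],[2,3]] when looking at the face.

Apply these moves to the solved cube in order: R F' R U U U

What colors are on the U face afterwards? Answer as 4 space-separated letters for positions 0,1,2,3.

After move 1 (R): R=RRRR U=WGWG F=GYGY D=YBYB B=WBWB
After move 2 (F'): F=YYGG U=WGRR R=BRYR D=OOYB L=OGOW
After move 3 (R): R=YBRR U=WYRG F=YOGB D=OWYW B=RBGB
After move 4 (U): U=RWGY F=YBGB R=RBRR B=OGGB L=YOOW
After move 5 (U): U=GRYW F=RBGB R=OGRR B=YOGB L=YBOW
After move 6 (U): U=YGWR F=OGGB R=YORR B=YBGB L=RBOW
Query: U face = YGWR

Answer: Y G W R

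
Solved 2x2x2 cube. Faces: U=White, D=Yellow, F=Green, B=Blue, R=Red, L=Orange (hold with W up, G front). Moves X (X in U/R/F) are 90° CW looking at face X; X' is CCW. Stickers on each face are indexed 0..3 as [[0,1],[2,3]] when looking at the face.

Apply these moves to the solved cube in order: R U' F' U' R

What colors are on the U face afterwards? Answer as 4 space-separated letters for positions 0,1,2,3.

After move 1 (R): R=RRRR U=WGWG F=GYGY D=YBYB B=WBWB
After move 2 (U'): U=GGWW F=OOGY R=GYRR B=RRWB L=WBOO
After move 3 (F'): F=OYOG U=GGGR R=BYYR D=BOYB L=WWOW
After move 4 (U'): U=GRGG F=WWOG R=OYYR B=BYWB L=RROW
After move 5 (R): R=YORY U=GWGG F=WOOB D=BWYB B=GYRB
Query: U face = GWGG

Answer: G W G G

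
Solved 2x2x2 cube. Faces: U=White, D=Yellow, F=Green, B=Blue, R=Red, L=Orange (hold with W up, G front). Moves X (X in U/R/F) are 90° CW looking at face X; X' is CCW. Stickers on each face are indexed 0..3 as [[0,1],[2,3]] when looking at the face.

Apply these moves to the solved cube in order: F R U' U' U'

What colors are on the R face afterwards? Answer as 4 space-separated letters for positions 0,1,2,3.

Answer: O B R R

Derivation:
After move 1 (F): F=GGGG U=WWOO R=WRWR D=RRYY L=OYOY
After move 2 (R): R=WWRR U=WGOG F=GRGY D=RBYB B=OBWB
After move 3 (U'): U=GGWO F=OYGY R=GRRR B=WWWB L=OBOY
After move 4 (U'): U=GOGW F=OBGY R=OYRR B=GRWB L=WWOY
After move 5 (U'): U=OWGG F=WWGY R=OBRR B=OYWB L=GROY
Query: R face = OBRR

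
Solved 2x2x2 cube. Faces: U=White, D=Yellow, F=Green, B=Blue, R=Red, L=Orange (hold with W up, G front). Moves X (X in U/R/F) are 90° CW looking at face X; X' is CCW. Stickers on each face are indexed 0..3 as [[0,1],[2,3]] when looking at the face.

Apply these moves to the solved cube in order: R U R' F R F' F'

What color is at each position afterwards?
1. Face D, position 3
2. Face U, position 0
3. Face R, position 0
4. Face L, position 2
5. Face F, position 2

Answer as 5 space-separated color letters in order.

After move 1 (R): R=RRRR U=WGWG F=GYGY D=YBYB B=WBWB
After move 2 (U): U=WWGG F=RRGY R=WBRR B=OOWB L=GYOO
After move 3 (R'): R=BRWR U=WWGO F=RWGG D=YRYY B=BOBB
After move 4 (F): F=GRGW U=WWOY R=GROR D=WBYY L=GYOR
After move 5 (R): R=OGRR U=WROW F=GBGY D=WBYB B=YOWB
After move 6 (F'): F=BYGG U=WROR R=BGWR D=YRYB L=GWOO
After move 7 (F'): F=YGBG U=WRBW R=RGYR D=WOYB L=GROO
Query 1: D[3] = B
Query 2: U[0] = W
Query 3: R[0] = R
Query 4: L[2] = O
Query 5: F[2] = B

Answer: B W R O B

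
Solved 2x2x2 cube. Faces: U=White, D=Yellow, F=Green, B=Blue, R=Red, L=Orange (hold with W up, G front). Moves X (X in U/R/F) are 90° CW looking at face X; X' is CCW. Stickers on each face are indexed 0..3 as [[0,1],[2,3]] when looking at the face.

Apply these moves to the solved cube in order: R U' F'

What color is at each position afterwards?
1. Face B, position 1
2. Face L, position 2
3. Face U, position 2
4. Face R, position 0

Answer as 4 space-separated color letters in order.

Answer: R O G B

Derivation:
After move 1 (R): R=RRRR U=WGWG F=GYGY D=YBYB B=WBWB
After move 2 (U'): U=GGWW F=OOGY R=GYRR B=RRWB L=WBOO
After move 3 (F'): F=OYOG U=GGGR R=BYYR D=BOYB L=WWOW
Query 1: B[1] = R
Query 2: L[2] = O
Query 3: U[2] = G
Query 4: R[0] = B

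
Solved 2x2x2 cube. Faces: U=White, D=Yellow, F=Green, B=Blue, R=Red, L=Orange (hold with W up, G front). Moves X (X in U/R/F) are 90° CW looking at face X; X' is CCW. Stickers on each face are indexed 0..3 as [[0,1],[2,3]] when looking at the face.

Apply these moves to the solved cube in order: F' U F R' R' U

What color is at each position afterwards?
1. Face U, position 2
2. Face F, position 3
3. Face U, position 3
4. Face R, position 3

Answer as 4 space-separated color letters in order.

After move 1 (F'): F=GGGG U=WWRR R=YRYR D=OOYY L=OWOW
After move 2 (U): U=RWRW F=YRGG R=BBYR B=OWBB L=GGOW
After move 3 (F): F=GYGR U=RWWG R=RBWR D=YBYY L=GOOO
After move 4 (R'): R=BRRW U=RBWO F=GWGG D=YYYR B=YWBB
After move 5 (R'): R=RWBR U=RBWY F=GBGO D=YWYG B=RWYB
After move 6 (U): U=WRYB F=RWGO R=RWBR B=GOYB L=GBOO
Query 1: U[2] = Y
Query 2: F[3] = O
Query 3: U[3] = B
Query 4: R[3] = R

Answer: Y O B R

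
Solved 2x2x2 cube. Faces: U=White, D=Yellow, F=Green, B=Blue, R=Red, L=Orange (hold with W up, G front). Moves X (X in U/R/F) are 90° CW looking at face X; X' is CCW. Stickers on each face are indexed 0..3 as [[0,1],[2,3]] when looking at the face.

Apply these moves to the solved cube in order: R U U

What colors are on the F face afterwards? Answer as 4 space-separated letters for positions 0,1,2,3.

Answer: W B G Y

Derivation:
After move 1 (R): R=RRRR U=WGWG F=GYGY D=YBYB B=WBWB
After move 2 (U): U=WWGG F=RRGY R=WBRR B=OOWB L=GYOO
After move 3 (U): U=GWGW F=WBGY R=OORR B=GYWB L=RROO
Query: F face = WBGY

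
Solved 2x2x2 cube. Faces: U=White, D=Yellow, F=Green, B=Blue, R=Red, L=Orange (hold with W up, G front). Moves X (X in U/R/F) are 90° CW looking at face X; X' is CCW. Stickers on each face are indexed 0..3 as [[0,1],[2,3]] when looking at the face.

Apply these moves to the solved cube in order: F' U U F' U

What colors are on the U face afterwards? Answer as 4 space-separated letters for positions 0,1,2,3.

Answer: O R Y R

Derivation:
After move 1 (F'): F=GGGG U=WWRR R=YRYR D=OOYY L=OWOW
After move 2 (U): U=RWRW F=YRGG R=BBYR B=OWBB L=GGOW
After move 3 (U): U=RRWW F=BBGG R=OWYR B=GGBB L=YROW
After move 4 (F'): F=BGBG U=RROY R=OWOR D=RWYY L=YWOW
After move 5 (U): U=ORYR F=OWBG R=GGOR B=YWBB L=BGOW
Query: U face = ORYR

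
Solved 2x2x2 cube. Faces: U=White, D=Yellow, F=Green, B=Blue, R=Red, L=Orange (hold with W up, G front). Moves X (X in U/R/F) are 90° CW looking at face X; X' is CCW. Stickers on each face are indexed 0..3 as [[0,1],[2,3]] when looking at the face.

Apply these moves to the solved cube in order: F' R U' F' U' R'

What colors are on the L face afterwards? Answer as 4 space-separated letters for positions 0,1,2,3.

After move 1 (F'): F=GGGG U=WWRR R=YRYR D=OOYY L=OWOW
After move 2 (R): R=YYRR U=WGRG F=GOGY D=OBYB B=RBWB
After move 3 (U'): U=GGWR F=OWGY R=GORR B=YYWB L=RBOW
After move 4 (F'): F=WYOG U=GGGR R=BOOR D=BWYB L=RROW
After move 5 (U'): U=GRGG F=RROG R=WYOR B=BOWB L=YYOW
After move 6 (R'): R=YRWO U=GWGB F=RROG D=BRYG B=BOWB
Query: L face = YYOW

Answer: Y Y O W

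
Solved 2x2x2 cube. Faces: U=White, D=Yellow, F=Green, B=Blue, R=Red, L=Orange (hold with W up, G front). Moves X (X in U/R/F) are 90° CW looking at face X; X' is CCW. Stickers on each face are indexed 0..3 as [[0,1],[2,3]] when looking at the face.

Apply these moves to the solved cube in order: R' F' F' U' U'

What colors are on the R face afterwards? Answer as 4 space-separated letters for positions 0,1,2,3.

Answer: O R O R

Derivation:
After move 1 (R'): R=RRRR U=WBWB F=GWGW D=YGYG B=YBYB
After move 2 (F'): F=WWGG U=WBRR R=GRYR D=OOYG L=OBOW
After move 3 (F'): F=WGWG U=WBGY R=OROR D=BWYG L=OROR
After move 4 (U'): U=BYWG F=ORWG R=WGOR B=ORYB L=YBOR
After move 5 (U'): U=YGBW F=YBWG R=OROR B=WGYB L=OROR
Query: R face = OROR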